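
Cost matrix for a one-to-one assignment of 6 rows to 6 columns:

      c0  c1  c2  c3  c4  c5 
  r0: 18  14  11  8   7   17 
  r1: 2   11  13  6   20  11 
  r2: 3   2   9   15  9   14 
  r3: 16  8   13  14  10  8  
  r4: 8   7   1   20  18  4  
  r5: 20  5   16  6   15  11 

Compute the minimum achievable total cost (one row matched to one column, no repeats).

Minimum assignment cost: 26

optimal assignment: row0→col4 (cost 7), row1→col0 (cost 2), row2→col1 (cost 2), row3→col5 (cost 8), row4→col2 (cost 1), row5→col3 (cost 6)
total = 7 + 2 + 2 + 8 + 1 + 6 = 26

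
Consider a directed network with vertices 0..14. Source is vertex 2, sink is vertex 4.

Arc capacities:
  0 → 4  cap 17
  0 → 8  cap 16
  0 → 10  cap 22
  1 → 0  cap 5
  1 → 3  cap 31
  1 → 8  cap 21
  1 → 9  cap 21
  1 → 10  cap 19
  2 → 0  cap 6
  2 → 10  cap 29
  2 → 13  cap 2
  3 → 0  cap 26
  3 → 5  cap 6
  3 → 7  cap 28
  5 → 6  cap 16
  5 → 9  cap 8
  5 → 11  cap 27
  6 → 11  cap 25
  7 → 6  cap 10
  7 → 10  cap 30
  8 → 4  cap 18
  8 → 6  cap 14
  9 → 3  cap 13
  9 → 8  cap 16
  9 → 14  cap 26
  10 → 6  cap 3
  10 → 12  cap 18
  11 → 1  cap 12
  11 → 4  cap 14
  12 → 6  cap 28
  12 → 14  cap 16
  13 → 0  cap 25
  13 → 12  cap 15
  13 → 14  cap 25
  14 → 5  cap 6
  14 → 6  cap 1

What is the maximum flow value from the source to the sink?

augment #1: 2→0→4 bottleneck 6, total now 6
augment #2: 2→13→0→4 bottleneck 2, total now 8
augment #3: 2→10→6→11→4 bottleneck 3, total now 11
augment #4: 2→10→12→6→11→4 bottleneck 11, total now 22
augment #5: 2→10→12→6→11→1→0→4 bottleneck 5, total now 27
augment #6: 2→10→12→6→11→1→8→4 bottleneck 2, total now 29

Maximum flow value: 29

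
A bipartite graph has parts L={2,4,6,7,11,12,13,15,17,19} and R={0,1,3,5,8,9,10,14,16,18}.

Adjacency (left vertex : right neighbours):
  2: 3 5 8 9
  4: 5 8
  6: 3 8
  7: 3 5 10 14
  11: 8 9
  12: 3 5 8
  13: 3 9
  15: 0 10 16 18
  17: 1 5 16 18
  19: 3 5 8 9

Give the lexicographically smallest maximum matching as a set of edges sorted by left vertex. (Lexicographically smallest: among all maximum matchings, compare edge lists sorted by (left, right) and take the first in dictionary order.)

Lex-smallest maximum matching: {(2,3), (4,5), (6,8), (7,10), (11,9), (15,0), (17,1)}

|M| = 7 (so the lex-smallest maximum matching has 7 edges)
process left vertices in ascending order; for each, take the smallest-labelled available neighbour that still permits 7 edges overall, or leave it unmatched if none does
lex-smallest matching: {2-3, 4-5, 6-8, 7-10, 11-9, 15-0, 17-1}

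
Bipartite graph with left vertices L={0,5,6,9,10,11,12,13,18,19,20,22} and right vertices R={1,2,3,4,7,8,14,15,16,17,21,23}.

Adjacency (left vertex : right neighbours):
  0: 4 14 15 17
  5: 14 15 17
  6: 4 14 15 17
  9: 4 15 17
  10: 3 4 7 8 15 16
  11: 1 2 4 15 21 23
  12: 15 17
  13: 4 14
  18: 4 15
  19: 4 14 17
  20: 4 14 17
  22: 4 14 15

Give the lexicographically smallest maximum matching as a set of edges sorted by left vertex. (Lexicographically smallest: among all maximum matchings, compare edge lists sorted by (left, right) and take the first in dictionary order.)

|M| = 6 (so the lex-smallest maximum matching has 6 edges)
process left vertices in ascending order; for each, take the smallest-labelled available neighbour that still permits 6 edges overall, or leave it unmatched if none does
lex-smallest matching: {0-4, 5-14, 6-15, 9-17, 10-3, 11-1}

Lex-smallest maximum matching: {(0,4), (5,14), (6,15), (9,17), (10,3), (11,1)}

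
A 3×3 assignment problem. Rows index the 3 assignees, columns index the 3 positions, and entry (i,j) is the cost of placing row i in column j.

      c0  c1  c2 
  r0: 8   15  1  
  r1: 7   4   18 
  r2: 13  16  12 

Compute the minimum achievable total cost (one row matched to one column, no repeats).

optimal assignment: row0→col2 (cost 1), row1→col1 (cost 4), row2→col0 (cost 13)
total = 1 + 4 + 13 = 18

Minimum assignment cost: 18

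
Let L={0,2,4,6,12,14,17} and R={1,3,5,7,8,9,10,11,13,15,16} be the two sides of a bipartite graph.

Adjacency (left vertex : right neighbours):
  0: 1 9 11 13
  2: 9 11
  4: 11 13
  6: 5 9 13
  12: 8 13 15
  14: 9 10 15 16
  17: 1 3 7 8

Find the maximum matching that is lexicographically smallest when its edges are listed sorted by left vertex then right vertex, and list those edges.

Lex-smallest maximum matching: {(0,1), (2,9), (4,11), (6,5), (12,8), (14,10), (17,3)}

|M| = 7 (so the lex-smallest maximum matching has 7 edges)
process left vertices in ascending order; for each, take the smallest-labelled available neighbour that still permits 7 edges overall, or leave it unmatched if none does
lex-smallest matching: {0-1, 2-9, 4-11, 6-5, 12-8, 14-10, 17-3}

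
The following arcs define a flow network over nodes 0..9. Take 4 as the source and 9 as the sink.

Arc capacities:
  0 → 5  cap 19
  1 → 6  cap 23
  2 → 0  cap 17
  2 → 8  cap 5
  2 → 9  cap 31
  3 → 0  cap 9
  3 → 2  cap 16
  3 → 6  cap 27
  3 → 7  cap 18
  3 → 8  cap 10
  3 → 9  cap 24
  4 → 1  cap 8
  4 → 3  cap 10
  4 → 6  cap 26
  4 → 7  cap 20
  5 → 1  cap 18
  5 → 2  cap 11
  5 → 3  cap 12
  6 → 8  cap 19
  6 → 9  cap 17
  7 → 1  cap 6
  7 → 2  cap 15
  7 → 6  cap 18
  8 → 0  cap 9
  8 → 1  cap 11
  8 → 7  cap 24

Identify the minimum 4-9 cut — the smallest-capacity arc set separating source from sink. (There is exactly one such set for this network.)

augment #1: 4→3→9 push 10
augment #2: 4→6→9 push 17
augment #3: 4→7→2→9 push 15
augment #4: 4→6→8→0→5→2→9 push 9
max flow = 51; residual-reachable set from 4 gives S-side
cut edges (S→T): {(4,3), (6,9), (7,2), (8,0)} total cap 51

Min-cut arcs: {(4,3), (6,9), (7,2), (8,0)} (total capacity 51)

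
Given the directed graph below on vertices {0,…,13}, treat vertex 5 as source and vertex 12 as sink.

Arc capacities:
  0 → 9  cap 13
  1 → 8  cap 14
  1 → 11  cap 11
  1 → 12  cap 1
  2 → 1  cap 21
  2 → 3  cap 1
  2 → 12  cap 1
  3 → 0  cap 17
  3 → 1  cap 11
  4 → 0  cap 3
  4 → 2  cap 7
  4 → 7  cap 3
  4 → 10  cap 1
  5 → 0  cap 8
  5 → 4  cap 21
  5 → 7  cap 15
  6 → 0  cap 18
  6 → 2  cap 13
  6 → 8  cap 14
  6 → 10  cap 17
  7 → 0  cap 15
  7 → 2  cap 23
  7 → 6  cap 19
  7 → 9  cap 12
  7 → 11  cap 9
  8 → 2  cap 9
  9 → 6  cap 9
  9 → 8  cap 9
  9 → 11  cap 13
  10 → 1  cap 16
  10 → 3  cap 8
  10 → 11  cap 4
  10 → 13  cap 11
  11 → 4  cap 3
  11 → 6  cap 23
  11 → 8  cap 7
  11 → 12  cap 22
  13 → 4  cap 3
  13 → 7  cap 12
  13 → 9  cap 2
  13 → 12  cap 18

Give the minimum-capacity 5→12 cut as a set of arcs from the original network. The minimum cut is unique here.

Min-cut arcs: {(1,12), (2,12), (10,13), (11,12)} (total capacity 35)

augment #1: 5→4→2→12 push 1
augment #2: 5→7→11→12 push 9
augment #3: 5→0→9→11→12 push 8
augment #4: 5→4→2→1→12 push 1
augment #5: 5→4→10→11→12 push 1
augment #6: 5→7→9→11→12 push 4
augment #7: 5→7→6→10→13→12 push 2
augment #8: 5→4→7→6→10→13→12 push 3
augment #9: 5→4→0→9→6→10→13→12 push 3
augment #10: 5→4→2→1→11→10→13→12 push 1
augment #11: 5→4→2→1→11→6→10→13→12 push 2
max flow = 35; residual-reachable set from 5 gives S-side
cut edges (S→T): {(1,12), (2,12), (10,13), (11,12)} total cap 35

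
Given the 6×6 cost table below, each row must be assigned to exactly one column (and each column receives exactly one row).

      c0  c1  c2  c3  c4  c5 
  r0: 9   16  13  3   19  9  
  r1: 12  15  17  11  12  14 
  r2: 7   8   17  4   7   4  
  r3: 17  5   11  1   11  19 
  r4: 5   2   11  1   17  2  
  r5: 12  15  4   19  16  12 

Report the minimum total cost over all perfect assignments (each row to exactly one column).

optimal assignment: row0→col0 (cost 9), row1→col4 (cost 12), row2→col5 (cost 4), row3→col3 (cost 1), row4→col1 (cost 2), row5→col2 (cost 4)
total = 9 + 12 + 4 + 1 + 2 + 4 = 32

Minimum assignment cost: 32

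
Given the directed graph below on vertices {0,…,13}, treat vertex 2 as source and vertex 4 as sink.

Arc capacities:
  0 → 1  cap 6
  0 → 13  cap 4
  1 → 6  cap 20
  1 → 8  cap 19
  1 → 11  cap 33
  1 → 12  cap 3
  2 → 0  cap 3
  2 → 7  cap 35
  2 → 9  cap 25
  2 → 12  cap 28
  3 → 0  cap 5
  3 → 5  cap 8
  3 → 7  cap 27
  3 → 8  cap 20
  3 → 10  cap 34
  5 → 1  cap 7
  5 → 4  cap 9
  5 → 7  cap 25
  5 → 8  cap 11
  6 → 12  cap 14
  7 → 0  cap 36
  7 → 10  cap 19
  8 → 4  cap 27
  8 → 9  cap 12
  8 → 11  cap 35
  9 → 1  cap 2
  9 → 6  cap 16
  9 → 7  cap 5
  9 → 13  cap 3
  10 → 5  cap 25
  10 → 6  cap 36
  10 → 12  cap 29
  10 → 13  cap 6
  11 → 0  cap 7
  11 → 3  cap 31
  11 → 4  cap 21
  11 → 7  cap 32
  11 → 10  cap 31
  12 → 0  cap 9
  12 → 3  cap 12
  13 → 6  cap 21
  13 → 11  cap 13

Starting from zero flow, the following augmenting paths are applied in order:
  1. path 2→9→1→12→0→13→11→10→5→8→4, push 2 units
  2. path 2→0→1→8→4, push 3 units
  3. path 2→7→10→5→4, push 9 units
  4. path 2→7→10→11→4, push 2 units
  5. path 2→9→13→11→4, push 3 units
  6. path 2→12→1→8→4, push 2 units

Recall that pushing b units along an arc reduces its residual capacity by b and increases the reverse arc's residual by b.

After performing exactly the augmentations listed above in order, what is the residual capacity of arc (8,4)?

after path 1 (2→9→1→12→0→13→11→10→5→8→4, push 2): res(8,4)=25
after path 2 (2→0→1→8→4, push 3): res(8,4)=22
after path 3 (2→7→10→5→4, push 9): res(8,4)=22
after path 4 (2→7→10→11→4, push 2): res(8,4)=22
after path 5 (2→9→13→11→4, push 3): res(8,4)=22
after path 6 (2→12→1→8→4, push 2): res(8,4)=20

Residual capacity of (8,4): 20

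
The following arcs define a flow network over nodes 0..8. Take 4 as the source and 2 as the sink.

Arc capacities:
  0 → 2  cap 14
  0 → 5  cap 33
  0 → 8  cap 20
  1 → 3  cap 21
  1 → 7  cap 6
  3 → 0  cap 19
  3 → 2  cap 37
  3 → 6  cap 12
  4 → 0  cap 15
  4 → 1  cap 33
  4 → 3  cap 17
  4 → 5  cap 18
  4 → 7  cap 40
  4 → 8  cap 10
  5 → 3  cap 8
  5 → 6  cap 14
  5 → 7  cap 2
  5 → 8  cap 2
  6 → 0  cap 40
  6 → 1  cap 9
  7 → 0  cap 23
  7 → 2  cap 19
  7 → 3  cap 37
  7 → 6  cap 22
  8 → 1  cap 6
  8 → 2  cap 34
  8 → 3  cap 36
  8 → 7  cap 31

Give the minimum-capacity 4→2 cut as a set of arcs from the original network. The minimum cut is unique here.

augment #1: 4→0→2 push 14
augment #2: 4→3→2 push 17
augment #3: 4→7→2 push 19
augment #4: 4→8→2 push 10
augment #5: 4→0→8→2 push 1
augment #6: 4→1→3→2 push 20
augment #7: 4→5→8→2 push 2
augment #8: 4→7→0→8→2 push 19
max flow = 102; residual-reachable set from 4 gives S-side
cut edges (S→T): {(0,2), (0,8), (3,2), (4,8), (5,8), (7,2)} total cap 102

Min-cut arcs: {(0,2), (0,8), (3,2), (4,8), (5,8), (7,2)} (total capacity 102)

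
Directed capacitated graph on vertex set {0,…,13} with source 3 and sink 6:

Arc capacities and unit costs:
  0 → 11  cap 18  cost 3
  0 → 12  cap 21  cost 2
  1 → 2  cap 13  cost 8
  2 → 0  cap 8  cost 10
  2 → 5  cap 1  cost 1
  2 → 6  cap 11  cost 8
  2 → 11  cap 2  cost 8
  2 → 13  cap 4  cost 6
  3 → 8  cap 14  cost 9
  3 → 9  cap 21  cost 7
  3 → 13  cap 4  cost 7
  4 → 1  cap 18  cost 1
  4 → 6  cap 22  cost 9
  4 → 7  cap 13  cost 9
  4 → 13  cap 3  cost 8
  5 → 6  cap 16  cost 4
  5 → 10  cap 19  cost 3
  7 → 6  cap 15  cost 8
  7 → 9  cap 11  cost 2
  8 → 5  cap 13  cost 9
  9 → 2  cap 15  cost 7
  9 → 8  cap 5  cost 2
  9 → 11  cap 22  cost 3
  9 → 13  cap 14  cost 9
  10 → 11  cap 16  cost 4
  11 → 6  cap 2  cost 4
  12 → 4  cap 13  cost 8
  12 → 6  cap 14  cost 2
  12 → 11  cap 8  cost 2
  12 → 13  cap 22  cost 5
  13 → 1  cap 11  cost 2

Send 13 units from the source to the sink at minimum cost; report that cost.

Minimum cost for 13 units: 267

shortest-cost path #1: 3→9→11→6 push 2 @ unit cost 14 (adds 28)
shortest-cost path #2: 3→9→2→5→6 push 1 @ unit cost 19 (adds 19)
shortest-cost path #3: 3→9→2→6 push 10 @ unit cost 22 (adds 220)
total cost = 267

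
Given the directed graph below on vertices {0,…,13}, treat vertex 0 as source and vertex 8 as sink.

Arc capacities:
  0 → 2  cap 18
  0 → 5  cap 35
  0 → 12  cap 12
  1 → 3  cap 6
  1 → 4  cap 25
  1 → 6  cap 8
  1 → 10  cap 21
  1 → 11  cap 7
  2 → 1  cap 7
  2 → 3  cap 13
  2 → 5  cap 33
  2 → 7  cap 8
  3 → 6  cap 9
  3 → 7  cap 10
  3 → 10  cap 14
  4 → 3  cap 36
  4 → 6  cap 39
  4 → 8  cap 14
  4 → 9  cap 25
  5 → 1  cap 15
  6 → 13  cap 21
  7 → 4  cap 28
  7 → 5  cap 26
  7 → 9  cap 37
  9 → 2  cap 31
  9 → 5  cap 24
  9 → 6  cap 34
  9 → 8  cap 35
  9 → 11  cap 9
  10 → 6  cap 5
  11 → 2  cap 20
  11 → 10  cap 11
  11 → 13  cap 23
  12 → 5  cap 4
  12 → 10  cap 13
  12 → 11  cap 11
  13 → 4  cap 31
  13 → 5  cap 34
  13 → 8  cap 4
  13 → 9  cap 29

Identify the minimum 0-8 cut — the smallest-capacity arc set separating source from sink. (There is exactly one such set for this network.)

Min-cut arcs: {(0,2), (0,12), (5,1)} (total capacity 45)

augment #1: 0→2→1→4→8 push 7
augment #2: 0→2→7→4→8 push 7
augment #3: 0→2→7→9→8 push 1
augment #4: 0→12→11→13→8 push 4
augment #5: 0→2→3→7→9→8 push 3
augment #6: 0→5→1→4→9→8 push 15
augment #7: 0→12→11→13→9→8 push 7
augment #8: 0→12→10→6→13→9→8 push 1
max flow = 45; residual-reachable set from 0 gives S-side
cut edges (S→T): {(0,2), (0,12), (5,1)} total cap 45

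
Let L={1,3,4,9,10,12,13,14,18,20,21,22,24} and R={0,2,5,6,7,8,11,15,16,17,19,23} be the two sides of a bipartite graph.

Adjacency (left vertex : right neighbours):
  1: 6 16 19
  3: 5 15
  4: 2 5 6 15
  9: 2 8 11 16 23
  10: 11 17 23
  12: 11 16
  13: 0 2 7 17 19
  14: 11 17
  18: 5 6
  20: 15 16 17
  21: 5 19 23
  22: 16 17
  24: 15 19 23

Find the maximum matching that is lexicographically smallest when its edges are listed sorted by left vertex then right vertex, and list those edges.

Lex-smallest maximum matching: {(1,6), (3,5), (4,2), (9,8), (10,11), (12,16), (13,0), (14,17), (20,15), (21,19), (24,23)}

|M| = 11 (so the lex-smallest maximum matching has 11 edges)
process left vertices in ascending order; for each, take the smallest-labelled available neighbour that still permits 11 edges overall, or leave it unmatched if none does
lex-smallest matching: {1-6, 3-5, 4-2, 9-8, 10-11, 12-16, 13-0, 14-17, 20-15, 21-19, 24-23}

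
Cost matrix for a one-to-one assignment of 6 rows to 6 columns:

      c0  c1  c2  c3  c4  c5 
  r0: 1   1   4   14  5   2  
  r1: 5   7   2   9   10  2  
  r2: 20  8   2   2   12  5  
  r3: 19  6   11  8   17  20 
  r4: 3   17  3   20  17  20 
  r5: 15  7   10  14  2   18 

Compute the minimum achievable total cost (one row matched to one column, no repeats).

Minimum assignment cost: 16

optimal assignment: row0→col0 (cost 1), row1→col5 (cost 2), row2→col3 (cost 2), row3→col1 (cost 6), row4→col2 (cost 3), row5→col4 (cost 2)
total = 1 + 2 + 2 + 6 + 3 + 2 = 16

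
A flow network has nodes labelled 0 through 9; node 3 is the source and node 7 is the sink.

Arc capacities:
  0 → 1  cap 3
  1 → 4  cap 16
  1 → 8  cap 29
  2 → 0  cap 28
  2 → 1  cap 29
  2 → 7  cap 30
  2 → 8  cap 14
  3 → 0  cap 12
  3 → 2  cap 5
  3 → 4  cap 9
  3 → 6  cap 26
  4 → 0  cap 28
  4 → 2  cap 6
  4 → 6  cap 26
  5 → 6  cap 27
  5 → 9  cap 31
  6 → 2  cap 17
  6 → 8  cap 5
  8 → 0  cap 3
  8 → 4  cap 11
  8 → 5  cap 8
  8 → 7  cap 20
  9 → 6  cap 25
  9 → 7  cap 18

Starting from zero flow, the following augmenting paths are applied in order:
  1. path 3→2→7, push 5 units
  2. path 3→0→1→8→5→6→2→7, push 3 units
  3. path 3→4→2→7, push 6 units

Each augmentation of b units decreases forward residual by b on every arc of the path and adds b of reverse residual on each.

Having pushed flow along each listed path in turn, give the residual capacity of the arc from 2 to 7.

Residual capacity of (2,7): 16

after path 1 (3→2→7, push 5): res(2,7)=25
after path 2 (3→0→1→8→5→6→2→7, push 3): res(2,7)=22
after path 3 (3→4→2→7, push 6): res(2,7)=16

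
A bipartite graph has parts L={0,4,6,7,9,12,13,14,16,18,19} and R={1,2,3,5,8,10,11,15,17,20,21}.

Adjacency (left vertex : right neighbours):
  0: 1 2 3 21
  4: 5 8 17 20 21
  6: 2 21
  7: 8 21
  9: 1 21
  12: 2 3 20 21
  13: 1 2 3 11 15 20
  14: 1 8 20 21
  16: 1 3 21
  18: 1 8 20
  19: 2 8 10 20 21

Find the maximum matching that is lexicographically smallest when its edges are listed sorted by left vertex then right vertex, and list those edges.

|M| = 9 (so the lex-smallest maximum matching has 9 edges)
process left vertices in ascending order; for each, take the smallest-labelled available neighbour that still permits 9 edges overall, or leave it unmatched if none does
lex-smallest matching: {0-1, 4-5, 6-2, 7-8, 9-21, 12-3, 13-11, 14-20, 19-10}

Lex-smallest maximum matching: {(0,1), (4,5), (6,2), (7,8), (9,21), (12,3), (13,11), (14,20), (19,10)}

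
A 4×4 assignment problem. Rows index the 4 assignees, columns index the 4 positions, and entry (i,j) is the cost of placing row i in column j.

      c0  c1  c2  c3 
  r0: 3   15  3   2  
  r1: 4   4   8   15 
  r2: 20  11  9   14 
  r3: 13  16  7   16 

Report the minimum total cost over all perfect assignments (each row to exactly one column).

Minimum assignment cost: 24

optimal assignment: row0→col3 (cost 2), row1→col0 (cost 4), row2→col1 (cost 11), row3→col2 (cost 7)
total = 2 + 4 + 11 + 7 = 24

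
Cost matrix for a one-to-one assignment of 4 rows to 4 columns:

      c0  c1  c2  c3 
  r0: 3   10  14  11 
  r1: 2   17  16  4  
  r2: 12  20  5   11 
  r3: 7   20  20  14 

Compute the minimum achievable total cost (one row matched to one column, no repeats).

optimal assignment: row0→col1 (cost 10), row1→col3 (cost 4), row2→col2 (cost 5), row3→col0 (cost 7)
total = 10 + 4 + 5 + 7 = 26

Minimum assignment cost: 26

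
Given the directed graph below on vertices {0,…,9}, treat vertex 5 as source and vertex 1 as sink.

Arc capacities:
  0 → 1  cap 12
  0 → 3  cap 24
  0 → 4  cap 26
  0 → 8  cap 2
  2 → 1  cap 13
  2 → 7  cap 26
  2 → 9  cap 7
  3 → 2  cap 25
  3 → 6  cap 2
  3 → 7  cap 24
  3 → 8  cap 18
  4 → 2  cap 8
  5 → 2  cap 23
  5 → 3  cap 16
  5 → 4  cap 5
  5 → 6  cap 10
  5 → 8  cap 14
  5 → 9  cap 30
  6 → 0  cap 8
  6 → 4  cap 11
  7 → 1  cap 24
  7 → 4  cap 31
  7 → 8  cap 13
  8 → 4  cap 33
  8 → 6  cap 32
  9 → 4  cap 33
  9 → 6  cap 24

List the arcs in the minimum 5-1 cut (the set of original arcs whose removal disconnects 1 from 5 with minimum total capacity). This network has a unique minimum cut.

Min-cut arcs: {(2,1), (6,0), (7,1)} (total capacity 45)

augment #1: 5→2→1 push 13
augment #2: 5→2→7→1 push 10
augment #3: 5→3→7→1 push 14
augment #4: 5→6→0→1 push 8
max flow = 45; residual-reachable set from 5 gives S-side
cut edges (S→T): {(2,1), (6,0), (7,1)} total cap 45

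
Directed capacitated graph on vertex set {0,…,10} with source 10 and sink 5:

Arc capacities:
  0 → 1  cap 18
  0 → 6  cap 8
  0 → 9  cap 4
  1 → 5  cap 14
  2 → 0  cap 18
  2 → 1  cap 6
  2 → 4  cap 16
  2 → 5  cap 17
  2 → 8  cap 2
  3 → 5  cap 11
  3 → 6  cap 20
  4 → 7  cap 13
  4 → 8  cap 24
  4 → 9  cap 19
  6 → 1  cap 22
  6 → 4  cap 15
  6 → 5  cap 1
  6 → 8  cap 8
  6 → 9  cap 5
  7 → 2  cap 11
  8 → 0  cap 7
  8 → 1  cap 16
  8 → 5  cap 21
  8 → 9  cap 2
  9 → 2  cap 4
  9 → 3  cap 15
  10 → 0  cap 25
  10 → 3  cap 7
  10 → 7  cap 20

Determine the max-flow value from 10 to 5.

augment #1: 10→3→5 bottleneck 7, total now 7
augment #2: 10→0→1→5 bottleneck 14, total now 21
augment #3: 10→0→6→5 bottleneck 1, total now 22
augment #4: 10→7→2→5 bottleneck 11, total now 33
augment #5: 10→0→6→8→5 bottleneck 7, total now 40
augment #6: 10→0→9→2→5 bottleneck 3, total now 43

Maximum flow value: 43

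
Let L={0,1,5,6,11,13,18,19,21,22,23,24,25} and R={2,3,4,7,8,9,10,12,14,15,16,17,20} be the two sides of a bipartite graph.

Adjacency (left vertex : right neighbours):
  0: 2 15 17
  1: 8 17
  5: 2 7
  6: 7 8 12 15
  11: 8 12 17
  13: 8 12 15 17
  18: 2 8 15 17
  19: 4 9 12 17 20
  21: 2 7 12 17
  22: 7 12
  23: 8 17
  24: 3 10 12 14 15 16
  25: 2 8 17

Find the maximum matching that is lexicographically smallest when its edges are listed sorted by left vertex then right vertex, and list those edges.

|M| = 8 (so the lex-smallest maximum matching has 8 edges)
process left vertices in ascending order; for each, take the smallest-labelled available neighbour that still permits 8 edges overall, or leave it unmatched if none does
lex-smallest matching: {0-2, 1-8, 5-7, 6-12, 11-17, 13-15, 19-4, 24-3}

Lex-smallest maximum matching: {(0,2), (1,8), (5,7), (6,12), (11,17), (13,15), (19,4), (24,3)}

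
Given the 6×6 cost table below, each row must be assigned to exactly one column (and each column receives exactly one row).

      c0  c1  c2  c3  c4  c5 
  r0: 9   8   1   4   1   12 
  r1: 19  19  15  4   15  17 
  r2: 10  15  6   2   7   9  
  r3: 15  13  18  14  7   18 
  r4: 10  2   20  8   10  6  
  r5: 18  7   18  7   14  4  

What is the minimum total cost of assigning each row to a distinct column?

optimal assignment: row0→col2 (cost 1), row1→col3 (cost 4), row2→col0 (cost 10), row3→col4 (cost 7), row4→col1 (cost 2), row5→col5 (cost 4)
total = 1 + 4 + 10 + 7 + 2 + 4 = 28

Minimum assignment cost: 28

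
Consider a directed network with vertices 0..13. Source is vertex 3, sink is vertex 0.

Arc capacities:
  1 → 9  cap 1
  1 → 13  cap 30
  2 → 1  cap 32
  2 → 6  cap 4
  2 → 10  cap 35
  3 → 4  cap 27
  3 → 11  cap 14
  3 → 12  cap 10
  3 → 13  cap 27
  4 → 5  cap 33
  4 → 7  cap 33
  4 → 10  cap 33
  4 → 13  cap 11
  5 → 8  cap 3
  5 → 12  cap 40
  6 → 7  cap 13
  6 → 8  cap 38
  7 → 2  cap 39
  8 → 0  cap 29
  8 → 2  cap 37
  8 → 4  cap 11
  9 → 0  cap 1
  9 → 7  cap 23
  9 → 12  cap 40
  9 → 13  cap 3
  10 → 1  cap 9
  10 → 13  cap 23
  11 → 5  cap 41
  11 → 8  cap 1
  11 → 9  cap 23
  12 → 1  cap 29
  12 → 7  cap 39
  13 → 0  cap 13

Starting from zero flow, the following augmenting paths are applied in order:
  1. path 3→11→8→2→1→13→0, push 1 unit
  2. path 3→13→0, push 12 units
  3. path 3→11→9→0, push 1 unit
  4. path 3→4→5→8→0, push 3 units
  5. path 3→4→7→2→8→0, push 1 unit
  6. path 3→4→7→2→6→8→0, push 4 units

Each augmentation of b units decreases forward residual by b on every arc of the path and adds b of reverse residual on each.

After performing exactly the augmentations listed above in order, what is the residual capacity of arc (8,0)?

Residual capacity of (8,0): 21

after path 1 (3→11→8→2→1→13→0, push 1): res(8,0)=29
after path 2 (3→13→0, push 12): res(8,0)=29
after path 3 (3→11→9→0, push 1): res(8,0)=29
after path 4 (3→4→5→8→0, push 3): res(8,0)=26
after path 5 (3→4→7→2→8→0, push 1): res(8,0)=25
after path 6 (3→4→7→2→6→8→0, push 4): res(8,0)=21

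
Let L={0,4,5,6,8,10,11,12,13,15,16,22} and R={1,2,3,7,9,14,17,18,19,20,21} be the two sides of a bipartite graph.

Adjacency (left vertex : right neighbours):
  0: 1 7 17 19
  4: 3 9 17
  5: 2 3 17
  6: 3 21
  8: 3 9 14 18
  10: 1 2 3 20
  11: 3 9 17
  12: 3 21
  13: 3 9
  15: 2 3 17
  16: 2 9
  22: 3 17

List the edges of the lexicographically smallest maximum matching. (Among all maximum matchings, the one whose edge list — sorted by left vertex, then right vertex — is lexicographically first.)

|M| = 8 (so the lex-smallest maximum matching has 8 edges)
process left vertices in ascending order; for each, take the smallest-labelled available neighbour that still permits 8 edges overall, or leave it unmatched if none does
lex-smallest matching: {0-1, 4-3, 5-2, 6-21, 8-14, 10-20, 11-9, 15-17}

Lex-smallest maximum matching: {(0,1), (4,3), (5,2), (6,21), (8,14), (10,20), (11,9), (15,17)}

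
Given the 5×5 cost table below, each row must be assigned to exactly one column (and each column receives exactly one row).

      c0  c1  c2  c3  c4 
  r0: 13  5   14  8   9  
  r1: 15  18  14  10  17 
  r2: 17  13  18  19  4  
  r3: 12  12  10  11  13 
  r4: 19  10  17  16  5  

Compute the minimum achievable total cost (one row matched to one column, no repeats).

one of 3 optimal assignments: row0→col0 (cost 13), row1→col3 (cost 10), row2→col4 (cost 4), row3→col2 (cost 10), row4→col1 (cost 10)
total = 13 + 10 + 4 + 10 + 10 = 47

Minimum assignment cost: 47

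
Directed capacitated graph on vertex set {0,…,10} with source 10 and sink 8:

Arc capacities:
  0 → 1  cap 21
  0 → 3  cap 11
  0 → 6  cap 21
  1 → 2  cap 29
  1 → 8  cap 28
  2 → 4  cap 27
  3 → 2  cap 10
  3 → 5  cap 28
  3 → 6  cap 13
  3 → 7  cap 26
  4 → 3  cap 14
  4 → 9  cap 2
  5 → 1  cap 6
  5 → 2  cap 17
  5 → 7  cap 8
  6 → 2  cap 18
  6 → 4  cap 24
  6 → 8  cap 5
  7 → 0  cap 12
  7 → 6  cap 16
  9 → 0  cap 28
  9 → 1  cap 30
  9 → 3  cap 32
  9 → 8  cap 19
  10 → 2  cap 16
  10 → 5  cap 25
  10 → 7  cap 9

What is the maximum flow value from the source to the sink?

augment #1: 10→5→1→8 bottleneck 6, total now 6
augment #2: 10→7→6→8 bottleneck 5, total now 11
augment #3: 10→2→4→9→8 bottleneck 2, total now 13
augment #4: 10→7→0→1→8 bottleneck 4, total now 17
augment #5: 10→5→7→0→1→8 bottleneck 8, total now 25

Maximum flow value: 25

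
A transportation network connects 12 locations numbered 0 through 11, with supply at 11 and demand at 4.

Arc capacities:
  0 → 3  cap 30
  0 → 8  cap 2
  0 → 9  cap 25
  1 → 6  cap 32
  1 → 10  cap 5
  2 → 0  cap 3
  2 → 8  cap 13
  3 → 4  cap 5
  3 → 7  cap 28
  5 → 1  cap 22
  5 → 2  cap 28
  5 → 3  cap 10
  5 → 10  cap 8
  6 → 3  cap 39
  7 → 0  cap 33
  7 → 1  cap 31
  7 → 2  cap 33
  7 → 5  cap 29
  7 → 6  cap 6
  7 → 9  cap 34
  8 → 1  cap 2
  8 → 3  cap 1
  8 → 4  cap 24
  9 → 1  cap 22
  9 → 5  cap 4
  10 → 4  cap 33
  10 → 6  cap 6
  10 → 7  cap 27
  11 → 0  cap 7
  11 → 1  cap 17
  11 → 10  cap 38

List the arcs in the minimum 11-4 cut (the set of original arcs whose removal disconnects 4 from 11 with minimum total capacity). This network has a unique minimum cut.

augment #1: 11→10→4 push 33
augment #2: 11→0→3→4 push 5
augment #3: 11→0→8→4 push 2
augment #4: 11→10→7→2→8→4 push 5
augment #5: 11→1→10→7→2→8→4 push 5
augment #6: 11→1→6→3→7→2→8→4 push 3
max flow = 53; residual-reachable set from 11 gives S-side
cut edges (S→T): {(0,8), (2,8), (3,4), (10,4)} total cap 53

Min-cut arcs: {(0,8), (2,8), (3,4), (10,4)} (total capacity 53)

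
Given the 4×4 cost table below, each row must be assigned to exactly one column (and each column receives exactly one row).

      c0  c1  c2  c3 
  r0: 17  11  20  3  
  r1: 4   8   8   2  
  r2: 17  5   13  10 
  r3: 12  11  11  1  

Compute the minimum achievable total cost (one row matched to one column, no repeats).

Minimum assignment cost: 23

optimal assignment: row0→col3 (cost 3), row1→col0 (cost 4), row2→col1 (cost 5), row3→col2 (cost 11)
total = 3 + 4 + 5 + 11 = 23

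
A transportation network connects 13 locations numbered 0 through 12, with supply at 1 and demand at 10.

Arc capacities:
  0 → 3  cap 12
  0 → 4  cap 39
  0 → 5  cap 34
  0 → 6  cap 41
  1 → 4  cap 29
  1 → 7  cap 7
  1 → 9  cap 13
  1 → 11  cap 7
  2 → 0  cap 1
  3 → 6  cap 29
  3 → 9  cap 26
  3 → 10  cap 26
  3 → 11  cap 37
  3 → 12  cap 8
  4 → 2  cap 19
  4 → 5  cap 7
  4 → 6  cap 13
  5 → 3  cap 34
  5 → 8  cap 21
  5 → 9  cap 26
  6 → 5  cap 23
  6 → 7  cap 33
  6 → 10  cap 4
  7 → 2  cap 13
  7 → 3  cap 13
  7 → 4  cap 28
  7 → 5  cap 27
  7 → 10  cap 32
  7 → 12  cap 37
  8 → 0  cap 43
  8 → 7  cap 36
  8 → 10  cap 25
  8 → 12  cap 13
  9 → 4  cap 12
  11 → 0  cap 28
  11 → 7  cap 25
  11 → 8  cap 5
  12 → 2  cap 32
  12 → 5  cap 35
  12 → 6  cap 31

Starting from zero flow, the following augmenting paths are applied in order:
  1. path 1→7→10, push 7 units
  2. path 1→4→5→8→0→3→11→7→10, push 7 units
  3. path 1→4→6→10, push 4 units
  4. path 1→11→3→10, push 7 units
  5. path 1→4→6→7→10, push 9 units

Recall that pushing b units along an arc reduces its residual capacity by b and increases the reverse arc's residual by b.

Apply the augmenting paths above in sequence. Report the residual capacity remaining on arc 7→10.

Residual capacity of (7,10): 9

after path 1 (1→7→10, push 7): res(7,10)=25
after path 2 (1→4→5→8→0→3→11→7→10, push 7): res(7,10)=18
after path 3 (1→4→6→10, push 4): res(7,10)=18
after path 4 (1→11→3→10, push 7): res(7,10)=18
after path 5 (1→4→6→7→10, push 9): res(7,10)=9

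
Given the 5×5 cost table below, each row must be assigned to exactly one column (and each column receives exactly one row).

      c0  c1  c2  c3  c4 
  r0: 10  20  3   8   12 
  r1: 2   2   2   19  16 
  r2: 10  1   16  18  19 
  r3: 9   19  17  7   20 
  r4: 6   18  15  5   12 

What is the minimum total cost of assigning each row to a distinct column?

Minimum assignment cost: 25

optimal assignment: row0→col2 (cost 3), row1→col0 (cost 2), row2→col1 (cost 1), row3→col3 (cost 7), row4→col4 (cost 12)
total = 3 + 2 + 1 + 7 + 12 = 25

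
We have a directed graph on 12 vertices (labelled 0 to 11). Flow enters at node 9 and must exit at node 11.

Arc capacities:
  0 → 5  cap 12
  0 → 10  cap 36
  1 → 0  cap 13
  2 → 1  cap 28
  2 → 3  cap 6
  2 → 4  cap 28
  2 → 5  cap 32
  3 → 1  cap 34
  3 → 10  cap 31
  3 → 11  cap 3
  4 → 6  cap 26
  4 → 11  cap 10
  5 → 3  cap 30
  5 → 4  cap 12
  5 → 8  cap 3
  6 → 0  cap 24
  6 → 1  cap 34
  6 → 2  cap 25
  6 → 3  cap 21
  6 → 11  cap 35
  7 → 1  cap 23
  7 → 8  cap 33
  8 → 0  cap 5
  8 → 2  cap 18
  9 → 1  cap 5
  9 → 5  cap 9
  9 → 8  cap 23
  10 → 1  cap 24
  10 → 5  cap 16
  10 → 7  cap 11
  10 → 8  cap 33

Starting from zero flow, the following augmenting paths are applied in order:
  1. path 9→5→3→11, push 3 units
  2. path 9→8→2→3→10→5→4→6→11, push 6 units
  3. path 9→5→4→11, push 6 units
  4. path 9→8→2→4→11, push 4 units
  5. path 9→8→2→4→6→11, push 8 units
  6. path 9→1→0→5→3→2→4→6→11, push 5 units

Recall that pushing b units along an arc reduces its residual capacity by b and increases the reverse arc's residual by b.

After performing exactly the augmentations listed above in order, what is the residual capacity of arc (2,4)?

after path 1 (9→5→3→11, push 3): res(2,4)=28
after path 2 (9→8→2→3→10→5→4→6→11, push 6): res(2,4)=28
after path 3 (9→5→4→11, push 6): res(2,4)=28
after path 4 (9→8→2→4→11, push 4): res(2,4)=24
after path 5 (9→8→2→4→6→11, push 8): res(2,4)=16
after path 6 (9→1→0→5→3→2→4→6→11, push 5): res(2,4)=11

Residual capacity of (2,4): 11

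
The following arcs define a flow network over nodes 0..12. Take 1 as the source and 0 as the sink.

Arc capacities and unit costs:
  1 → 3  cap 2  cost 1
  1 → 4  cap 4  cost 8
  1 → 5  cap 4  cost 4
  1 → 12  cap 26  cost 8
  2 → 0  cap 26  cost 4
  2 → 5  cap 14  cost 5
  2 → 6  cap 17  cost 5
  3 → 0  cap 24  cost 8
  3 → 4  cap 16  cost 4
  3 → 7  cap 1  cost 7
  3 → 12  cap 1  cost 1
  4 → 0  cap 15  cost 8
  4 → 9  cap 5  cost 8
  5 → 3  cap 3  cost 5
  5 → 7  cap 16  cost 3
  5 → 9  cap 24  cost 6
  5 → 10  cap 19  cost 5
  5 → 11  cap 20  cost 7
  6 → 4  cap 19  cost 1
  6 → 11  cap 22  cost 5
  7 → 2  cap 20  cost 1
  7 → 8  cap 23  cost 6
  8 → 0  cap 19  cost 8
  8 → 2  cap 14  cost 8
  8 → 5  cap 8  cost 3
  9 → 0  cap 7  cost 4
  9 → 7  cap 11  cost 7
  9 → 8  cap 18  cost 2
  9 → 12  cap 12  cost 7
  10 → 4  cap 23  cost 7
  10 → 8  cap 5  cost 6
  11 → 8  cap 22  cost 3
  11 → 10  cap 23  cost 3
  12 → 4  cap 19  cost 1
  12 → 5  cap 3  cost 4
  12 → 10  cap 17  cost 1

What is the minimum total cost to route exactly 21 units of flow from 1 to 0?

Minimum cost for 21 units: 317

shortest-cost path #1: 1→3→0 push 2 @ unit cost 9 (adds 18)
shortest-cost path #2: 1→5→7→2→0 push 4 @ unit cost 12 (adds 48)
shortest-cost path #3: 1→4→0 push 4 @ unit cost 16 (adds 64)
shortest-cost path #4: 1→12→4→0 push 11 @ unit cost 17 (adds 187)
total cost = 317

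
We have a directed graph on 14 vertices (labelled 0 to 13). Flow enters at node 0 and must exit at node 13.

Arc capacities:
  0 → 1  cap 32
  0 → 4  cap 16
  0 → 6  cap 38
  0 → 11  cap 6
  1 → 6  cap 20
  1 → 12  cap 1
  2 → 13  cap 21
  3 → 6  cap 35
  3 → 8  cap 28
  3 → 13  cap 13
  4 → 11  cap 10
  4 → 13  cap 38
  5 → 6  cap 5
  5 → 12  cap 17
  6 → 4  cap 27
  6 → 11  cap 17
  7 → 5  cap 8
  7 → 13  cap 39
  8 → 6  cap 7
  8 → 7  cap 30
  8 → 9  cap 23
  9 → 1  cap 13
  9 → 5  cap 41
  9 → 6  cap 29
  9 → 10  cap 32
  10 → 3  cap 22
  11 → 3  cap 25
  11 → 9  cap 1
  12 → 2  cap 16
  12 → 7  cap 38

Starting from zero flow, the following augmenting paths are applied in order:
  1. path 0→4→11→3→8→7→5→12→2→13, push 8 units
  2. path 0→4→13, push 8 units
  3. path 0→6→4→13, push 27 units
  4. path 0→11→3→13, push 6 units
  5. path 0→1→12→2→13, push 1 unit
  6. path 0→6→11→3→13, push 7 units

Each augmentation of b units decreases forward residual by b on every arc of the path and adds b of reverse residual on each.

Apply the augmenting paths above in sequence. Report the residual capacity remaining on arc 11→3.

after path 1 (0→4→11→3→8→7→5→12→2→13, push 8): res(11,3)=17
after path 2 (0→4→13, push 8): res(11,3)=17
after path 3 (0→6→4→13, push 27): res(11,3)=17
after path 4 (0→11→3→13, push 6): res(11,3)=11
after path 5 (0→1→12→2→13, push 1): res(11,3)=11
after path 6 (0→6→11→3→13, push 7): res(11,3)=4

Residual capacity of (11,3): 4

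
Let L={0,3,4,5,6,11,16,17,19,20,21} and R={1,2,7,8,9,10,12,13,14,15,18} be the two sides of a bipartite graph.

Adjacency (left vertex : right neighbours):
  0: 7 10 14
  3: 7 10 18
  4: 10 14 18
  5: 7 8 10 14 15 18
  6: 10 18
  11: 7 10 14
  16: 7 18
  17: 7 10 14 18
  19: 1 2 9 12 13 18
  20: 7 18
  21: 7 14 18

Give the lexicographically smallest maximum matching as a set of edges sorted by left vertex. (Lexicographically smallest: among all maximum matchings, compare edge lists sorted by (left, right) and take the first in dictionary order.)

|M| = 6 (so the lex-smallest maximum matching has 6 edges)
process left vertices in ascending order; for each, take the smallest-labelled available neighbour that still permits 6 edges overall, or leave it unmatched if none does
lex-smallest matching: {0-7, 3-10, 4-14, 5-8, 6-18, 19-1}

Lex-smallest maximum matching: {(0,7), (3,10), (4,14), (5,8), (6,18), (19,1)}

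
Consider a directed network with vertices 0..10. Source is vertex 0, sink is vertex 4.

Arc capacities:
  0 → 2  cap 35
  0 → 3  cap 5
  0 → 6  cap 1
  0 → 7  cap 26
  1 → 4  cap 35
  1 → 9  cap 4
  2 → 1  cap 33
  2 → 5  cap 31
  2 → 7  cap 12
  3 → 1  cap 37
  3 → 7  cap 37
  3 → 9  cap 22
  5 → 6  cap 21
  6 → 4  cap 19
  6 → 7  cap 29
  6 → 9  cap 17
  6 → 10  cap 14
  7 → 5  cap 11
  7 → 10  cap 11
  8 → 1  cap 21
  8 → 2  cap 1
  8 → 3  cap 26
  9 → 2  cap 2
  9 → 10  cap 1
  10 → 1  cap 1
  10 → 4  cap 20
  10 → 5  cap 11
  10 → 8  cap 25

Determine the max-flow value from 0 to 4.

augment #1: 0→6→4 bottleneck 1, total now 1
augment #2: 0→2→1→4 bottleneck 33, total now 34
augment #3: 0→3→1→4 bottleneck 2, total now 36
augment #4: 0→7→10→4 bottleneck 11, total now 47
augment #5: 0→2→5→6→4 bottleneck 2, total now 49
augment #6: 0→3→9→10→4 bottleneck 1, total now 50
augment #7: 0→7→5→6→4 bottleneck 11, total now 61
augment #8: 0→3→1→2→5→6→4 bottleneck 2, total now 63

Maximum flow value: 63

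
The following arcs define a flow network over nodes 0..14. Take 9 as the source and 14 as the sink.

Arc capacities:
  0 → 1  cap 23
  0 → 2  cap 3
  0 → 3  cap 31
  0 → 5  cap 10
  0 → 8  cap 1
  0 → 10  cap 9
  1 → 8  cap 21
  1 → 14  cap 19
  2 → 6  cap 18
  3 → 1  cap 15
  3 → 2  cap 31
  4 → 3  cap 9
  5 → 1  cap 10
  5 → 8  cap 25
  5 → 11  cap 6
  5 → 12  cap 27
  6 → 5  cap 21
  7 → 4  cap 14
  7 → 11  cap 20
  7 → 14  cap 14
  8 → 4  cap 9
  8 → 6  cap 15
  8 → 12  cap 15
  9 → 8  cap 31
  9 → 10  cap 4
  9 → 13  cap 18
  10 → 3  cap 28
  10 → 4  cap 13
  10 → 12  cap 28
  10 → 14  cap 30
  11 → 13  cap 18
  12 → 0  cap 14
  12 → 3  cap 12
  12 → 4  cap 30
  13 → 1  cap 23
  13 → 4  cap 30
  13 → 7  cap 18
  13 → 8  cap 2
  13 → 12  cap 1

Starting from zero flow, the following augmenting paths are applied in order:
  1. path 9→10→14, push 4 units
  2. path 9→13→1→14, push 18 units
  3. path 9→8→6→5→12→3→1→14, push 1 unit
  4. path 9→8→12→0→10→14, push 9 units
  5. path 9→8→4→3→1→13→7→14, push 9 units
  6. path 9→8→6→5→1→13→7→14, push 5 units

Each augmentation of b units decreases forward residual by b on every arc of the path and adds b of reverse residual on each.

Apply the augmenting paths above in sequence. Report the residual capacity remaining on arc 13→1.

after path 1 (9→10→14, push 4): res(13,1)=23
after path 2 (9→13→1→14, push 18): res(13,1)=5
after path 3 (9→8→6→5→12→3→1→14, push 1): res(13,1)=5
after path 4 (9→8→12→0→10→14, push 9): res(13,1)=5
after path 5 (9→8→4→3→1→13→7→14, push 9): res(13,1)=14
after path 6 (9→8→6→5→1→13→7→14, push 5): res(13,1)=19

Residual capacity of (13,1): 19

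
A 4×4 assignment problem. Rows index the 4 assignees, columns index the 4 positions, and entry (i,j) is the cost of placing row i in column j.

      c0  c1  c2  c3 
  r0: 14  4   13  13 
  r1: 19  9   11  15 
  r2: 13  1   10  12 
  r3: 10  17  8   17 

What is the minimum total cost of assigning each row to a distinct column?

Minimum assignment cost: 35

optimal assignment: row0→col3 (cost 13), row1→col2 (cost 11), row2→col1 (cost 1), row3→col0 (cost 10)
total = 13 + 11 + 1 + 10 = 35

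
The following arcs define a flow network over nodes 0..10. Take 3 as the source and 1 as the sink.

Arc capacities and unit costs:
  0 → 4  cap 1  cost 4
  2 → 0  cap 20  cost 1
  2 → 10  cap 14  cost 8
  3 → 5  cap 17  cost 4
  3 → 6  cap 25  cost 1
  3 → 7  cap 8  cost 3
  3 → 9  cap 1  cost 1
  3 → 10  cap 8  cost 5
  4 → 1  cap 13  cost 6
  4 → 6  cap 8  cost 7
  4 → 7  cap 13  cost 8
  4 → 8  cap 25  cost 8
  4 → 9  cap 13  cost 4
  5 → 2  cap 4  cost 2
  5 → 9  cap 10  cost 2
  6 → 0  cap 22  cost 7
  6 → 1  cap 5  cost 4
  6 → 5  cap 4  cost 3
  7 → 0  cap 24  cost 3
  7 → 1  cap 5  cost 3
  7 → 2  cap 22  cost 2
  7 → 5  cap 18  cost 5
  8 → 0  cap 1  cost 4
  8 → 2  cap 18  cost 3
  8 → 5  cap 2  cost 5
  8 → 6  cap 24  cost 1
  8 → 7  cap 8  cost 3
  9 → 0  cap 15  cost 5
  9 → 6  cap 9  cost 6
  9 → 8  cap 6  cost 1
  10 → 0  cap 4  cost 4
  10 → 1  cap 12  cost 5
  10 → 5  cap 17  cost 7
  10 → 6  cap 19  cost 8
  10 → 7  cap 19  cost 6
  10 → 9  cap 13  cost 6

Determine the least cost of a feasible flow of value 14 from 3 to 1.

Minimum cost for 14 units: 95

shortest-cost path #1: 3→6→1 push 5 @ unit cost 5 (adds 25)
shortest-cost path #2: 3→7→1 push 5 @ unit cost 6 (adds 30)
shortest-cost path #3: 3→10→1 push 4 @ unit cost 10 (adds 40)
total cost = 95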